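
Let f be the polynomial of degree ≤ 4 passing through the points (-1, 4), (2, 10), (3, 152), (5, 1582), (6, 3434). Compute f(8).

Using the Lagrange interpolation formula with nodes -1, 2, 3, 5, 6:
  L_0(u) = (u - 2)(u - 3)(u - 5)(u - 6) / 504
  L_1(u) = (u + 1)(u - 3)(u - 5)(u - 6) / -36
  L_2(u) = (u + 1)(u - 2)(u - 5)(u - 6) / 24
  L_3(u) = (u + 1)(u - 2)(u - 3)(u - 6) / -36
  L_4(u) = (u + 1)(u - 2)(u - 3)(u - 5) / 84
Then f(u) = 4·L_0(u) + 10·L_1(u) + 152·L_2(u) + 1582·L_3(u) + 3434·L_4(u).
Expanding and collecting terms gives f(u) = 3u⁴ - u³ - 6u² - 4u + 2.
Evaluating at u = 8: f(8) = 11362.

11362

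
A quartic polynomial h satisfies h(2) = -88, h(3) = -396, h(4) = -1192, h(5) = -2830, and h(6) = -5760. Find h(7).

Forward differences of the values at n = 2, 3, 4, 5, 6:
  h  : -88  -396  -1192  -2830  -5760
  Δ  : -308  -796  -1638  -2930
  Δ^2: -488  -842  -1292
  Δ^3: -354  -450
  Δ^4: -96
The fourth differences are constant, confirming degree 4.
Interpolating (Newton forward form) and evaluating at n = 7 gives h(7) = -10528.

-10528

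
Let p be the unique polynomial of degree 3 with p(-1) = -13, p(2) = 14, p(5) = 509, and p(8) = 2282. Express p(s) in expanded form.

p(s) = 5s^3 - 4s^2 - 2s - 6

Write p(s) = as^3 + bs^2 + cs + d. Substituting each data point gives a linear system:
  -a + b - c + d = -13
  8a + 4b + 2c + d = 14
  125a + 25b + 5c + d = 509
  512a + 64b + 8c + d = 2282
Solving the system yields a = 5, b = -4, c = -2, d = -6.
So p(s) = 5s^3 - 4s^2 - 2s - 6.
Check: p(5) = 509. ✓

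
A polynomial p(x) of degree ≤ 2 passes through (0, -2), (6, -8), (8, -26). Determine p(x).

p(x) = -x^2 + 5x - 2

Write p(x) = ax^2 + bx + c. Substituting each data point gives a linear system:
  c = -2
  36a + 6b + c = -8
  64a + 8b + c = -26
Solving the system yields a = -1, b = 5, c = -2.
So p(x) = -x² + 5x - 2.
Check: p(6) = -8. ✓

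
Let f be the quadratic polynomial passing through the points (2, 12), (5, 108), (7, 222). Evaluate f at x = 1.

Write f(x) = ax^2 + bx + c. Substituting each data point gives a linear system:
  4a + 2b + c = 12
  25a + 5b + c = 108
  49a + 7b + c = 222
Solving the system yields a = 5, b = -3, c = -2.
So f(x) = 5x² - 3x - 2.
Then f(1) = 0.

0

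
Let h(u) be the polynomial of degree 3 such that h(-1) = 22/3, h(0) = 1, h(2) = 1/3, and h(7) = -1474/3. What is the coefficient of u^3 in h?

Write h(u) = au^3 + bu^2 + cu + d. Substituting each data point gives a linear system:
  -a + b - c + d = 22/3
  d = 1
  8a + 4b + 2c + d = 1/3
  343a + 49b + 7c + d = -1474/3
Solving the system yields a = -2, b = 4, c = -1/3, d = 1.
So h(u) = -2u³ + 4u² - (1/3)u + 1.
The leading coefficient is -2.

-2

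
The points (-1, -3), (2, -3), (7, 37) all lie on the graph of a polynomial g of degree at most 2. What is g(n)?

Using the Lagrange interpolation formula with nodes -1, 2, 7:
  L_0(n) = (n - 2)(n - 7) / 24
  L_1(n) = (n + 1)(n - 7) / -15
  L_2(n) = (n + 1)(n - 2) / 40
Then g(n) = -3·L_0(n) - 3·L_1(n) + 37·L_2(n).
Expanding and collecting terms gives g(n) = n^2 - n - 5.
Check: g(-1) = -3. ✓

g(n) = n^2 - n - 5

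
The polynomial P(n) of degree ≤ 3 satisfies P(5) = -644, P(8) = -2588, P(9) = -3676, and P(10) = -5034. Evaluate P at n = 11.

Using the Lagrange interpolation formula with nodes 5, 8, 9, 10:
  L_0(n) = (n - 8)(n - 9)(n - 10) / -60
  L_1(n) = (n - 5)(n - 9)(n - 10) / 6
  L_2(n) = (n - 5)(n - 8)(n - 10) / -4
  L_3(n) = (n - 5)(n - 8)(n - 9) / 10
Then P(n) = -644·L_0(n) - 2588·L_1(n) - 3676·L_2(n) - 5034·L_3(n).
Expanding and collecting terms gives P(n) = -5n³ - 3n - 4.
Evaluating at n = 11: P(11) = -6692.

-6692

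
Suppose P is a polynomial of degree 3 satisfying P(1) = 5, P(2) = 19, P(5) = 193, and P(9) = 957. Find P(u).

P(u) = u^3 + 3u^2 - 2u + 3

Using the Lagrange interpolation formula with nodes 1, 2, 5, 9:
  L_0(u) = (u - 2)(u - 5)(u - 9) / -32
  L_1(u) = (u - 1)(u - 5)(u - 9) / 21
  L_2(u) = (u - 1)(u - 2)(u - 9) / -48
  L_3(u) = (u - 1)(u - 2)(u - 5) / 224
Then P(u) = 5·L_0(u) + 19·L_1(u) + 193·L_2(u) + 957·L_3(u).
Expanding and collecting terms gives P(u) = u³ + 3u² - 2u + 3.
Check: P(1) = 5. ✓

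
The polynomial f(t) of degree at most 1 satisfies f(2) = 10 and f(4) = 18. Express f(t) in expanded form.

Write f(t) = at + b. Substituting each data point gives a linear system:
  2a + b = 10
  4a + b = 18
Solving the system yields a = 4, b = 2.
So f(t) = 4t + 2.
Check: f(2) = 10. ✓

f(t) = 4t + 2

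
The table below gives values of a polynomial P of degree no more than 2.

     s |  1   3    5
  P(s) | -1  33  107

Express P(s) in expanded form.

Write P(s) = as^2 + bs + c. Substituting each data point gives a linear system:
  a + b + c = -1
  9a + 3b + c = 33
  25a + 5b + c = 107
Solving the system yields a = 5, b = -3, c = -3.
So P(s) = 5s^2 - 3s - 3.
Check: P(3) = 33. ✓

P(s) = 5s^2 - 3s - 3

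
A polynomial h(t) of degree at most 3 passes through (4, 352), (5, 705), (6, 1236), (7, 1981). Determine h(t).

Using the Lagrange interpolation formula with nodes 4, 5, 6, 7:
  L_0(t) = (t - 5)(t - 6)(t - 7) / -6
  L_1(t) = (t - 4)(t - 6)(t - 7) / 2
  L_2(t) = (t - 4)(t - 5)(t - 7) / -2
  L_3(t) = (t - 4)(t - 5)(t - 6) / 6
Then h(t) = 352·L_0(t) + 705·L_1(t) + 1236·L_2(t) + 1981·L_3(t).
Expanding and collecting terms gives h(t) = 6t^3 - t^2 - 4t.
Check: h(6) = 1236. ✓

h(t) = 6t^3 - t^2 - 4t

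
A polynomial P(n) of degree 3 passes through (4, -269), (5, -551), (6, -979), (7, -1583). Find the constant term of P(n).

Write P(n) = an^3 + bn^2 + cn + d. Substituting each data point gives a linear system:
  64a + 16b + 4c + d = -269
  125a + 25b + 5c + d = -551
  216a + 36b + 6c + d = -979
  343a + 49b + 7c + d = -1583
Solving the system yields a = -5, b = 2, c = 5, d = -1.
So P(n) = -5n³ + 2n² + 5n - 1.
The constant term is -1.

-1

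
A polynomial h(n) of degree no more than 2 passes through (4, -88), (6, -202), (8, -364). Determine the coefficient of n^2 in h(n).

-6

Write h(n) = an^2 + bn + c. Substituting each data point gives a linear system:
  16a + 4b + c = -88
  36a + 6b + c = -202
  64a + 8b + c = -364
Solving the system yields a = -6, b = 3, c = -4.
So h(n) = -6n^2 + 3n - 4.
The leading coefficient is -6.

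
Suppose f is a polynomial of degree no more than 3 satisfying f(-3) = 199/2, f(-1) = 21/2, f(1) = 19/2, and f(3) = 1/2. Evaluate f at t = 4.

-37

Using the Lagrange interpolation formula with nodes -3, -1, 1, 3:
  L_0(t) = (t + 1)(t - 1)(t - 3) / -48
  L_1(t) = (t + 3)(t - 1)(t - 3) / 16
  L_2(t) = (t + 3)(t + 1)(t - 3) / -16
  L_3(t) = (t + 3)(t + 1)(t - 1) / 48
Then f(t) = 199/2·L_0(t) + 21/2·L_1(t) + 19/2·L_2(t) + 1/2·L_3(t).
Expanding and collecting terms gives f(t) = -2t^3 + 5t^2 + (3/2)t + 5.
Evaluating at t = 4: f(4) = -37.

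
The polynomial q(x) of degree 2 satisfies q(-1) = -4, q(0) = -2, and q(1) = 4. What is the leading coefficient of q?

Write q(x) = ax^2 + bx + c. Substituting each data point gives a linear system:
  a - b + c = -4
  c = -2
  a + b + c = 4
Solving the system yields a = 2, b = 4, c = -2.
So q(x) = 2x^2 + 4x - 2.
The leading coefficient is 2.

2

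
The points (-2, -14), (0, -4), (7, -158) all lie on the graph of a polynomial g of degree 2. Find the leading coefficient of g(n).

Write g(n) = an^2 + bn + c. Substituting each data point gives a linear system:
  4a - 2b + c = -14
  c = -4
  49a + 7b + c = -158
Solving the system yields a = -3, b = -1, c = -4.
So g(n) = -3n^2 - n - 4.
The leading coefficient is -3.

-3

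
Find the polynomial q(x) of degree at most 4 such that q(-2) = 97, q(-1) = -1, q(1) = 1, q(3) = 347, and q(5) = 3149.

Write q(x) = ax^4 + bx^3 + cx^2 + dx + e. Substituting each data point gives a linear system:
  16a - 8b + 4c - 2d + e = 97
  a - b + c - d + e = -1
  a + b + c + d + e = 1
  81a + 27b + 9c + 3d + e = 347
  625a + 125b + 25c + 5d + e = 3149
Solving the system yields a = 6, b = -4, c = -5, d = 5, e = -1.
So q(x) = 6x^4 - 4x^3 - 5x^2 + 5x - 1.
Check: q(1) = 1. ✓

q(x) = 6x^4 - 4x^3 - 5x^2 + 5x - 1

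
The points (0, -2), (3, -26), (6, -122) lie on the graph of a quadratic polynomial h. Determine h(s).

h(s) = -4s^2 + 4s - 2

Write h(s) = as^2 + bs + c. Substituting each data point gives a linear system:
  c = -2
  9a + 3b + c = -26
  36a + 6b + c = -122
Solving the system yields a = -4, b = 4, c = -2.
So h(s) = -4s² + 4s - 2.
Check: h(3) = -26. ✓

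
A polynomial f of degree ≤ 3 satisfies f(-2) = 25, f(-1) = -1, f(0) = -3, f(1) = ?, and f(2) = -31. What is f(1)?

-5

The 4 known points determine the degree-3 polynomial uniquely.
Write f(s) = as^3 + bs^2 + cs + d. Substituting each data point gives a linear system:
  -8a + 4b - 2c + d = 25
  -a + b - c + d = -1
  d = -3
  8a + 4b + 2c + d = -31
Solving the system yields a = -4, b = 0, c = 2, d = -3.
So f(s) = -4s^3 + 2s - 3.
Then f(1) = -5.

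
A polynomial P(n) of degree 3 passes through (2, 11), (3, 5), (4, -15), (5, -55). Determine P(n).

Using the Lagrange interpolation formula with nodes 2, 3, 4, 5:
  L_0(n) = (n - 3)(n - 4)(n - 5) / -6
  L_1(n) = (n - 2)(n - 4)(n - 5) / 2
  L_2(n) = (n - 2)(n - 3)(n - 5) / -2
  L_3(n) = (n - 2)(n - 3)(n - 4) / 6
Then P(n) = 11·L_0(n) + 5·L_1(n) - 15·L_2(n) - 55·L_3(n).
Expanding and collecting terms gives P(n) = -n^3 + 2n^2 + 3n + 5.
Check: P(5) = -55. ✓

P(n) = -n^3 + 2n^2 + 3n + 5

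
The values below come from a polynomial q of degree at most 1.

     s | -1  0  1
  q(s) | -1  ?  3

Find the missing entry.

On equispaced nodes a degree-1 polynomial has vanishing second forward difference, so
  q(-1) - 2·q(0) + q(1) = 0.
Substituting the known values and solving for q(0):
  -2·q(0) = -2
  q(0) = 1.

1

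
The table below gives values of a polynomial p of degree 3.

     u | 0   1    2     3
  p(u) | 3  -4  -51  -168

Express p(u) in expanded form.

Write p(u) = au^3 + bu^2 + cu + d. Substituting each data point gives a linear system:
  d = 3
  a + b + c + d = -4
  8a + 4b + 2c + d = -51
  27a + 9b + 3c + d = -168
Solving the system yields a = -5, b = -5, c = 3, d = 3.
So p(u) = -5u³ - 5u² + 3u + 3.
Check: p(0) = 3. ✓

p(u) = -5u^3 - 5u^2 + 3u + 3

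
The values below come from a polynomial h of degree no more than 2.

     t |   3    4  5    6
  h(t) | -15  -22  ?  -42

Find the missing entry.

-31

On equispaced nodes a degree-2 polynomial has vanishing third forward difference, so
  - h(3) + 3·h(4) - 3·h(5) + h(6) = 0.
Substituting the known values and solving for h(5):
  -3·h(5) = 93
  h(5) = -31.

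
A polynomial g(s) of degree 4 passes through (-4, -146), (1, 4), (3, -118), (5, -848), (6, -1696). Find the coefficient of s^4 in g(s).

-1

Write g(s) = as^4 + bs^3 + cs^2 + ds + e. Substituting each data point gives a linear system:
  256a - 64b + 16c - 4d + e = -146
  a + b + c + d + e = 4
  81a + 27b + 9c + 3d + e = -118
  625a + 125b + 25c + 5d + e = -848
  1296a + 216b + 36c + 6d + e = -1696
Solving the system yields a = -1, b = -2, c = 0, d = 5, e = 2.
So g(s) = -s^4 - 2s^3 + 5s + 2.
The leading coefficient is -1.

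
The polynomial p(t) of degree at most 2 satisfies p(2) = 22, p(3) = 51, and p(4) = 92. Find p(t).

p(t) = 6t^2 - t

Using the Lagrange interpolation formula with nodes 2, 3, 4:
  L_0(t) = (t - 3)(t - 4) / 2
  L_1(t) = (t - 2)(t - 4) / -1
  L_2(t) = (t - 2)(t - 3) / 2
Then p(t) = 22·L_0(t) + 51·L_1(t) + 92·L_2(t).
Expanding and collecting terms gives p(t) = 6t^2 - t.
Check: p(2) = 22. ✓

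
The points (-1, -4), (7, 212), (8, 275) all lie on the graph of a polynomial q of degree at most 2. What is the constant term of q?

Write q(x) = ax^2 + bx + c. Substituting each data point gives a linear system:
  a - b + c = -4
  49a + 7b + c = 212
  64a + 8b + c = 275
Solving the system yields a = 4, b = 3, c = -5.
So q(x) = 4x² + 3x - 5.
The constant term is -5.

-5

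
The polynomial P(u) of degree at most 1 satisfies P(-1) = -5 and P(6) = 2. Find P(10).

6

Using the Lagrange interpolation formula with nodes -1, 6:
  L_0(u) = (u - 6) / -7
  L_1(u) = (u + 1) / 7
Then P(u) = -5·L_0(u) + 2·L_1(u).
Expanding and collecting terms gives P(u) = u - 4.
Evaluating at u = 10: P(10) = 6.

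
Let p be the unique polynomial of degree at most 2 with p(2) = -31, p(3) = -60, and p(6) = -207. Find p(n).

p(n) = -5n^2 - 4n - 3

Write p(n) = an^2 + bn + c. Substituting each data point gives a linear system:
  4a + 2b + c = -31
  9a + 3b + c = -60
  36a + 6b + c = -207
Solving the system yields a = -5, b = -4, c = -3.
So p(n) = -5n² - 4n - 3.
Check: p(3) = -60. ✓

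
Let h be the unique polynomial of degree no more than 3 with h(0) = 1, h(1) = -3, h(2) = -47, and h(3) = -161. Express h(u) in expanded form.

h(u) = -5u^3 - 5u^2 + 6u + 1

Write h(u) = au^3 + bu^2 + cu + d. Substituting each data point gives a linear system:
  d = 1
  a + b + c + d = -3
  8a + 4b + 2c + d = -47
  27a + 9b + 3c + d = -161
Solving the system yields a = -5, b = -5, c = 6, d = 1.
So h(u) = -5u^3 - 5u^2 + 6u + 1.
Check: h(1) = -3. ✓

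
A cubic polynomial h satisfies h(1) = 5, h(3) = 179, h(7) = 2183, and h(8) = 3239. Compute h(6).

1385

Using the Lagrange interpolation formula with nodes 1, 3, 7, 8:
  L_0(n) = (n - 3)(n - 7)(n - 8) / -84
  L_1(n) = (n - 1)(n - 7)(n - 8) / 40
  L_2(n) = (n - 1)(n - 3)(n - 8) / -24
  L_3(n) = (n - 1)(n - 3)(n - 7) / 35
Then h(n) = 5·L_0(n) + 179·L_1(n) + 2183·L_2(n) + 3239·L_3(n).
Expanding and collecting terms gives h(n) = 6n^3 + 3n^2 - 3n - 1.
Evaluating at n = 6: h(6) = 1385.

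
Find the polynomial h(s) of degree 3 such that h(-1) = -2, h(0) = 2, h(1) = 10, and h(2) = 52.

h(s) = 5s^3 + 2s^2 + s + 2

Write h(s) = as^3 + bs^2 + cs + d. Substituting each data point gives a linear system:
  -a + b - c + d = -2
  d = 2
  a + b + c + d = 10
  8a + 4b + 2c + d = 52
Solving the system yields a = 5, b = 2, c = 1, d = 2.
So h(s) = 5s^3 + 2s^2 + s + 2.
Check: h(-1) = -2. ✓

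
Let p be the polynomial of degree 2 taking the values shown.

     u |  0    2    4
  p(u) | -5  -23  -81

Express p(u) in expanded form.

Write p(u) = au^2 + bu + c. Substituting each data point gives a linear system:
  c = -5
  4a + 2b + c = -23
  16a + 4b + c = -81
Solving the system yields a = -5, b = 1, c = -5.
So p(u) = -5u^2 + u - 5.
Check: p(0) = -5. ✓

p(u) = -5u^2 + u - 5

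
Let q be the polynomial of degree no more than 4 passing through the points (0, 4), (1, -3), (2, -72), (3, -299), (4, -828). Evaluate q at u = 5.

-1851

Forward differences of the values at u = 0, 1, 2, 3, 4:
  q  : 4  -3  -72  -299  -828
  Δ  : -7  -69  -227  -529
  Δ^2: -62  -158  -302
  Δ^3: -96  -144
  Δ^4: -48
The fourth differences are constant, confirming degree 4.
Interpolating (Newton forward form) and evaluating at u = 5 gives q(5) = -1851.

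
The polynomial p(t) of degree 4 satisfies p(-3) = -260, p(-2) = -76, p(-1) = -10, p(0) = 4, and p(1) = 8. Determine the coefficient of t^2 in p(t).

Write p(t) = at^4 + bt^3 + ct^2 + dt + e. Substituting each data point gives a linear system:
  81a - 27b + 9c - 3d + e = -260
  16a - 8b + 4c - 2d + e = -76
  a - b + c - d + e = -10
  e = 4
  a + b + c + d + e = 8
Solving the system yields a = -1, b = 5, c = -4, d = 4, e = 4.
So p(t) = -t^4 + 5t^3 - 4t^2 + 4t + 4.
The coefficient of t^2 is -4.

-4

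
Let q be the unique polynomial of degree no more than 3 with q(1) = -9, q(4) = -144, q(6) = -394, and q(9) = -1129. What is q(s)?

q(s) = -s^3 - 5s^2 + s - 4

Using the Lagrange interpolation formula with nodes 1, 4, 6, 9:
  L_0(s) = (s - 4)(s - 6)(s - 9) / -120
  L_1(s) = (s - 1)(s - 6)(s - 9) / 30
  L_2(s) = (s - 1)(s - 4)(s - 9) / -30
  L_3(s) = (s - 1)(s - 4)(s - 6) / 120
Then q(s) = -9·L_0(s) - 144·L_1(s) - 394·L_2(s) - 1129·L_3(s).
Expanding and collecting terms gives q(s) = -s^3 - 5s^2 + s - 4.
Check: q(4) = -144. ✓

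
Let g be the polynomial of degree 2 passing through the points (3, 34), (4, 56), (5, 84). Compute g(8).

Using the Lagrange interpolation formula with nodes 3, 4, 5:
  L_0(s) = (s - 4)(s - 5) / 2
  L_1(s) = (s - 3)(s - 5) / -1
  L_2(s) = (s - 3)(s - 4) / 2
Then g(s) = 34·L_0(s) + 56·L_1(s) + 84·L_2(s).
Expanding and collecting terms gives g(s) = 3s² + s + 4.
Evaluating at s = 8: g(8) = 204.

204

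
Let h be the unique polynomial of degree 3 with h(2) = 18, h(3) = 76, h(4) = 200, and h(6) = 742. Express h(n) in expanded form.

h(n) = 4n^3 - 3n^2 - 3n + 4

Write h(n) = an^3 + bn^2 + cn + d. Substituting each data point gives a linear system:
  8a + 4b + 2c + d = 18
  27a + 9b + 3c + d = 76
  64a + 16b + 4c + d = 200
  216a + 36b + 6c + d = 742
Solving the system yields a = 4, b = -3, c = -3, d = 4.
So h(n) = 4n^3 - 3n^2 - 3n + 4.
Check: h(2) = 18. ✓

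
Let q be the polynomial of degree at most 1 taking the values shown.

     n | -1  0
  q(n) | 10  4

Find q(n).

q(n) = -6n + 4

Using the Lagrange interpolation formula with nodes -1, 0:
  L_0(n) = n / -1
  L_1(n) = (n + 1) / 1
Then q(n) = 10·L_0(n) + 4·L_1(n).
Expanding and collecting terms gives q(n) = -6n + 4.
Check: q(-1) = 10. ✓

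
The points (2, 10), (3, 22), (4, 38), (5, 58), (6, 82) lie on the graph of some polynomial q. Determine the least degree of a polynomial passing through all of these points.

2

Forward differences of the values at s = 2, 3, 4, 5, 6:
  q  : 10  22  38  58  82
  Δ  : 12  16  20  24
  Δ^2: 4  4  4
  Δ^3: 0  0
  Δ^4: 0
The second differences are constant (4) and nonzero, while all higher differences vanish, so the minimal degree is 2.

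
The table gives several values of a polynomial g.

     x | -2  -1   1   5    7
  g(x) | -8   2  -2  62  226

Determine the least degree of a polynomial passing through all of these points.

Divided differences on the nodes -2, -1, 1, 5, 7:
  order 0: -8  2  -2  62  226
  order 1: 10  -2  16  82
  order 2: -4  3  11
  order 3: 1  1
  order 4: 0
The order-3 divided differences are all 1 (nonzero) and every higher order vanishes, so the data lies on a polynomial of degree exactly 3.

3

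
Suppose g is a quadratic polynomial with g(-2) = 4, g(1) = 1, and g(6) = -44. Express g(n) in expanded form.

g(n) = -n^2 - 2n + 4

Using the Lagrange interpolation formula with nodes -2, 1, 6:
  L_0(n) = (n - 1)(n - 6) / 24
  L_1(n) = (n + 2)(n - 6) / -15
  L_2(n) = (n + 2)(n - 1) / 40
Then g(n) = 4·L_0(n) + 1·L_1(n) - 44·L_2(n).
Expanding and collecting terms gives g(n) = -n^2 - 2n + 4.
Check: g(1) = 1. ✓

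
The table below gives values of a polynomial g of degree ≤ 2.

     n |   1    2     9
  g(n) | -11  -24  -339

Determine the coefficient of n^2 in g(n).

-4

Write g(n) = an^2 + bn + c. Substituting each data point gives a linear system:
  a + b + c = -11
  4a + 2b + c = -24
  81a + 9b + c = -339
Solving the system yields a = -4, b = -1, c = -6.
So g(n) = -4n² - n - 6.
The leading coefficient is -4.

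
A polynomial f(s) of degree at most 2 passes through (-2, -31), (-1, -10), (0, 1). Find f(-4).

-103

Forward differences of the values at s = -2, -1, 0:
  f  : -31  -10  1
  Δ  : 21  11
  Δ^2: -10
The second differences are constant, confirming degree 2.
Interpolating (Newton forward form) and evaluating at s = -4 gives f(-4) = -103.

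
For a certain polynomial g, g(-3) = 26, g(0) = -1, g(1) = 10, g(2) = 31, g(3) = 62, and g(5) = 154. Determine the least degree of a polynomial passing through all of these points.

2

Divided differences on the nodes -3, 0, 1, 2, 3, 5:
  order 0: 26  -1  10  31  62  154
  order 1: -9  11  21  31  46
  order 2: 5  5  5  5
  order 3: 0  0  0
  order 4: 0  0
  order 5: 0
The order-2 divided differences are all 5 (nonzero) and every higher order vanishes, so the data lies on a polynomial of degree exactly 2.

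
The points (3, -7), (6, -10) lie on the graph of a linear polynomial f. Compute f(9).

-13

Write f(u) = au + b. Substituting each data point gives a linear system:
  3a + b = -7
  6a + b = -10
Solving the system yields a = -1, b = -4.
So f(u) = -u - 4.
Then f(9) = -13.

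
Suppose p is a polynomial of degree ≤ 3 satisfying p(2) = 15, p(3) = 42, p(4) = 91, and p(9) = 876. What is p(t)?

p(t) = t^3 + 2t^2 - 2t + 3

Using the Lagrange interpolation formula with nodes 2, 3, 4, 9:
  L_0(t) = (t - 3)(t - 4)(t - 9) / -14
  L_1(t) = (t - 2)(t - 4)(t - 9) / 6
  L_2(t) = (t - 2)(t - 3)(t - 9) / -10
  L_3(t) = (t - 2)(t - 3)(t - 4) / 210
Then p(t) = 15·L_0(t) + 42·L_1(t) + 91·L_2(t) + 876·L_3(t).
Expanding and collecting terms gives p(t) = t^3 + 2t^2 - 2t + 3.
Check: p(3) = 42. ✓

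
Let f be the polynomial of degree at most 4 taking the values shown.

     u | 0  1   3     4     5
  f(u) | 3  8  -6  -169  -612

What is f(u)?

f(u) = -2u^4 + 4u^3 + 6u^2 - 3u + 3

Using the Lagrange interpolation formula with nodes 0, 1, 3, 4, 5:
  L_0(u) = (u - 1)(u - 3)(u - 4)(u - 5) / 60
  L_1(u) = u(u - 3)(u - 4)(u - 5) / -24
  L_2(u) = u(u - 1)(u - 4)(u - 5) / 12
  L_3(u) = u(u - 1)(u - 3)(u - 5) / -12
  L_4(u) = u(u - 1)(u - 3)(u - 4) / 40
Then f(u) = 3·L_0(u) + 8·L_1(u) - 6·L_2(u) - 169·L_3(u) - 612·L_4(u).
Expanding and collecting terms gives f(u) = -2u^4 + 4u^3 + 6u^2 - 3u + 3.
Check: f(0) = 3. ✓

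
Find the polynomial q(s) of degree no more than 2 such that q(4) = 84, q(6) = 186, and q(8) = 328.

Write q(s) = as^2 + bs + c. Substituting each data point gives a linear system:
  16a + 4b + c = 84
  36a + 6b + c = 186
  64a + 8b + c = 328
Solving the system yields a = 5, b = 1, c = 0.
So q(s) = 5s^2 + s.
Check: q(6) = 186. ✓

q(s) = 5s^2 + s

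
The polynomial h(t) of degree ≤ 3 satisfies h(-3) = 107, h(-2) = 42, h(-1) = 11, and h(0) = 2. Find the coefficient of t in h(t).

-2

Write h(t) = at^3 + bt^2 + ct + d. Substituting each data point gives a linear system:
  -27a + 9b - 3c + d = 107
  -8a + 4b - 2c + d = 42
  -a + b - c + d = 11
  d = 2
Solving the system yields a = -2, b = 5, c = -2, d = 2.
So h(t) = -2t³ + 5t² - 2t + 2.
The coefficient of t is -2.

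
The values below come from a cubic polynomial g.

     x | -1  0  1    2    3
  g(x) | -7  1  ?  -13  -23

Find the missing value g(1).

On equispaced nodes a degree-3 polynomial has vanishing fourth forward difference, so
  g(-1) - 4·g(0) + 6·g(1) - 4·g(2) + g(3) = 0.
Substituting the known values and solving for g(1):
  6·g(1) = -18
  g(1) = -3.

-3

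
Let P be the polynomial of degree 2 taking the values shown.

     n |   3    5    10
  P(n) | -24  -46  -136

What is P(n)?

Write P(n) = an^2 + bn + c. Substituting each data point gives a linear system:
  9a + 3b + c = -24
  25a + 5b + c = -46
  100a + 10b + c = -136
Solving the system yields a = -1, b = -3, c = -6.
So P(n) = -n^2 - 3n - 6.
Check: P(3) = -24. ✓

P(n) = -n^2 - 3n - 6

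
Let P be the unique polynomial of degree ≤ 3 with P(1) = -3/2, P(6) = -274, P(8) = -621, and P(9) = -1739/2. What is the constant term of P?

-1

Write P(x) = ax^3 + bx^2 + cx + d. Substituting each data point gives a linear system:
  a + b + c + d = -3/2
  216a + 36b + 6c + d = -274
  512a + 64b + 8c + d = -621
  729a + 81b + 9c + d = -1739/2
Solving the system yields a = -1, b = -2, c = 5/2, d = -1.
So P(x) = -x³ - 2x² + (5/2)x - 1.
The constant term is -1.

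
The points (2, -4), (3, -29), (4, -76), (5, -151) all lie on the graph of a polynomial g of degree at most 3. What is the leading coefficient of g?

-1

Write g(u) = au^3 + bu^2 + cu + d. Substituting each data point gives a linear system:
  8a + 4b + 2c + d = -4
  27a + 9b + 3c + d = -29
  64a + 16b + 4c + d = -76
  125a + 25b + 5c + d = -151
Solving the system yields a = -1, b = -2, c = 4, d = 4.
So g(u) = -u^3 - 2u^2 + 4u + 4.
The leading coefficient is -1.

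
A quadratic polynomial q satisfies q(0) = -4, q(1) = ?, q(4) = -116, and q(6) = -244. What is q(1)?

The 3 known points determine the degree-2 polynomial uniquely.
Write q(s) = as^2 + bs + c. Substituting each data point gives a linear system:
  c = -4
  16a + 4b + c = -116
  36a + 6b + c = -244
Solving the system yields a = -6, b = -4, c = -4.
So q(s) = -6s^2 - 4s - 4.
Then q(1) = -14.

-14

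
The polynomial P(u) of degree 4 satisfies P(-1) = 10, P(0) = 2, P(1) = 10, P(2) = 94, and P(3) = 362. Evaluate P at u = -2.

22

Write P(u) = au^4 + bu^3 + cu^2 + du + e. Substituting each data point gives a linear system:
  a - b + c - d + e = 10
  e = 2
  a + b + c + d + e = 10
  16a + 8b + 4c + 2d + e = 94
  81a + 27b + 9c + 3d + e = 362
Solving the system yields a = 2, b = 6, c = 6, d = -6, e = 2.
So P(u) = 2u^4 + 6u^3 + 6u^2 - 6u + 2.
Then P(-2) = 22.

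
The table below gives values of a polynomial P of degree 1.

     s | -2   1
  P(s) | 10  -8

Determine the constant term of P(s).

-2

Write P(s) = as + b. Substituting each data point gives a linear system:
  -2a + b = 10
  a + b = -8
Solving the system yields a = -6, b = -2.
So P(s) = -6s - 2.
The constant term is -2.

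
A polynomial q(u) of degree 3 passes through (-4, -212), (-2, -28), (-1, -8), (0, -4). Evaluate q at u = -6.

Using the Lagrange interpolation formula with nodes -4, -2, -1, 0:
  L_0(u) = (u + 2)(u + 1)u / -24
  L_1(u) = (u + 4)(u + 1)u / 4
  L_2(u) = (u + 4)(u + 2)u / -3
  L_3(u) = (u + 4)(u + 2)(u + 1) / 8
Then q(u) = -212·L_0(u) - 28·L_1(u) - 8·L_2(u) - 4·L_3(u).
Expanding and collecting terms gives q(u) = 4u³ + 4u² + 4u - 4.
Evaluating at u = -6: q(-6) = -748.

-748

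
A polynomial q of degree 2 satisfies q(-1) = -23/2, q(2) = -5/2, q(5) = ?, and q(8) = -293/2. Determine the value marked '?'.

The 3 known points determine the degree-2 polynomial uniquely.
Write q(t) = at^2 + bt + c. Substituting each data point gives a linear system:
  a - b + c = -23/2
  4a + 2b + c = -5/2
  64a + 8b + c = -293/2
Solving the system yields a = -3, b = 6, c = -5/2.
So q(t) = -3t^2 + 6t - 5/2.
Then q(5) = -95/2.

-95/2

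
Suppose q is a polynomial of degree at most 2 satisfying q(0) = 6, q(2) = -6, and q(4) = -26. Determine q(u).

q(u) = -u^2 - 4u + 6

Write q(u) = au^2 + bu + c. Substituting each data point gives a linear system:
  c = 6
  4a + 2b + c = -6
  16a + 4b + c = -26
Solving the system yields a = -1, b = -4, c = 6.
So q(u) = -u² - 4u + 6.
Check: q(4) = -26. ✓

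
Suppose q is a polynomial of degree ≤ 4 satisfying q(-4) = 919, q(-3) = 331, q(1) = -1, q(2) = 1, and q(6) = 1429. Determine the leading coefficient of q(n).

2

Write q(n) = an^4 + bn^3 + cn^2 + dn + e. Substituting each data point gives a linear system:
  256a - 64b + 16c - 4d + e = 919
  81a - 27b + 9c - 3d + e = 331
  a + b + c + d + e = -1
  16a + 8b + 4c + 2d + e = 1
  1296a + 216b + 36c + 6d + e = 1429
Solving the system yields a = 2, b = -6, c = 3, d = 5, e = -5.
So q(n) = 2n⁴ - 6n³ + 3n² + 5n - 5.
The leading coefficient is 2.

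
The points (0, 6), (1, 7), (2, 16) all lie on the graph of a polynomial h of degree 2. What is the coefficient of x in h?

Write h(x) = ax^2 + bx + c. Substituting each data point gives a linear system:
  c = 6
  a + b + c = 7
  4a + 2b + c = 16
Solving the system yields a = 4, b = -3, c = 6.
So h(x) = 4x^2 - 3x + 6.
The coefficient of x is -3.

-3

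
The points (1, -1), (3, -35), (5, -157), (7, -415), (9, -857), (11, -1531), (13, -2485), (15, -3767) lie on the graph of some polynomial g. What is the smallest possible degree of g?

Forward differences of the values at s = 1, 3, 5, 7, 9, 11, 13, 15:
  g  : -1  -35  -157  -415  -857  -1531  -2485  -3767
  Δ  : -34  -122  -258  -442  -674  -954  -1282
  Δ^2: -88  -136  -184  -232  -280  -328
  Δ^3: -48  -48  -48  -48  -48
  Δ^4: 0  0  0  0
  Δ^5: 0  0  0
  Δ^6: 0  0
  Δ^7: 0
The third differences are constant (-48) and nonzero, while all higher differences vanish, so the minimal degree is 3.

3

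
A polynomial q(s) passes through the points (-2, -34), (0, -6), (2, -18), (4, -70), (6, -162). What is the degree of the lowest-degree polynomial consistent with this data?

2

Forward differences of the values at s = -2, 0, 2, 4, 6:
  q  : -34  -6  -18  -70  -162
  Δ  : 28  -12  -52  -92
  Δ^2: -40  -40  -40
  Δ^3: 0  0
  Δ^4: 0
The second differences are constant (-40) and nonzero, while all higher differences vanish, so the minimal degree is 2.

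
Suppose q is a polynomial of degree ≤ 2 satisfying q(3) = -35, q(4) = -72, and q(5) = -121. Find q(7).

-255

Write q(x) = ax^2 + bx + c. Substituting each data point gives a linear system:
  9a + 3b + c = -35
  16a + 4b + c = -72
  25a + 5b + c = -121
Solving the system yields a = -6, b = 5, c = 4.
So q(x) = -6x² + 5x + 4.
Then q(7) = -255.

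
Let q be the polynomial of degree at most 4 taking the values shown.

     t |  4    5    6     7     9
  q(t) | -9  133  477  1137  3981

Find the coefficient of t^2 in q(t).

-5

Write q(t) = at^4 + bt^3 + ct^2 + dt + e. Substituting each data point gives a linear system:
  256a + 64b + 16c + 4d + e = -9
  625a + 125b + 25c + 5d + e = 133
  1296a + 216b + 36c + 6d + e = 477
  2401a + 343b + 49c + 7d + e = 1137
  6561a + 729b + 81c + 9d + e = 3981
Solving the system yields a = 1, b = -3, c = -5, d = 1, e = 3.
So q(t) = t^4 - 3t^3 - 5t^2 + t + 3.
The coefficient of t^2 is -5.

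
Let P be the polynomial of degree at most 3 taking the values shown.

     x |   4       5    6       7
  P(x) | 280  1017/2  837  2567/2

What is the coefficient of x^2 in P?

5

Write P(x) = ax^3 + bx^2 + cx + d. Substituting each data point gives a linear system:
  64a + 16b + 4c + d = 280
  125a + 25b + 5c + d = 1017/2
  216a + 36b + 6c + d = 837
  343a + 49b + 7c + d = 2567/2
Solving the system yields a = 3, b = 5, c = 1/2, d = 6.
So P(x) = 3x^3 + 5x^2 + (1/2)x + 6.
The coefficient of x^2 is 5.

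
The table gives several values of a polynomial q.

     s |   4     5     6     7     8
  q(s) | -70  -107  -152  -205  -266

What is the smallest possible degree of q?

Forward differences of the values at s = 4, 5, 6, 7, 8:
  q  : -70  -107  -152  -205  -266
  Δ  : -37  -45  -53  -61
  Δ^2: -8  -8  -8
  Δ^3: 0  0
  Δ^4: 0
The second differences are constant (-8) and nonzero, while all higher differences vanish, so the minimal degree is 2.

2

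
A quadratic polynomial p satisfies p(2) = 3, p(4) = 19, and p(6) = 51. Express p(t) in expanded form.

p(t) = 2t^2 - 4t + 3

Write p(t) = at^2 + bt + c. Substituting each data point gives a linear system:
  4a + 2b + c = 3
  16a + 4b + c = 19
  36a + 6b + c = 51
Solving the system yields a = 2, b = -4, c = 3.
So p(t) = 2t^2 - 4t + 3.
Check: p(6) = 51. ✓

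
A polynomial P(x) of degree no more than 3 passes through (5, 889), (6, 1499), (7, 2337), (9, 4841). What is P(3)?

209

Using the Lagrange interpolation formula with nodes 5, 6, 7, 9:
  L_0(x) = (x - 6)(x - 7)(x - 9) / -8
  L_1(x) = (x - 5)(x - 7)(x - 9) / 3
  L_2(x) = (x - 5)(x - 6)(x - 9) / -4
  L_3(x) = (x - 5)(x - 6)(x - 7) / 24
Then P(x) = 889·L_0(x) + 1499·L_1(x) + 2337·L_2(x) + 4841·L_3(x).
Expanding and collecting terms gives P(x) = 6x^3 + 6x^2 - 2x - 1.
Evaluating at x = 3: P(3) = 209.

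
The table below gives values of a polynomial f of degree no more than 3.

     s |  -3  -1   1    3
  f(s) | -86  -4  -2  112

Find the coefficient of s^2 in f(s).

2

Write f(s) = as^3 + bs^2 + cs + d. Substituting each data point gives a linear system:
  -27a + 9b - 3c + d = -86
  -a + b - c + d = -4
  a + b + c + d = -2
  27a + 9b + 3c + d = 112
Solving the system yields a = 4, b = 2, c = -3, d = -5.
So f(s) = 4s³ + 2s² - 3s - 5.
The coefficient of s^2 is 2.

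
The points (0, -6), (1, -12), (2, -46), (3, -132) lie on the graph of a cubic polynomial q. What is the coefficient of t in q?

Write q(t) = at^3 + bt^2 + ct + d. Substituting each data point gives a linear system:
  d = -6
  a + b + c + d = -12
  8a + 4b + 2c + d = -46
  27a + 9b + 3c + d = -132
Solving the system yields a = -4, b = -2, c = 0, d = -6.
So q(t) = -4t³ - 2t² - 6.
The coefficient of t is 0.

0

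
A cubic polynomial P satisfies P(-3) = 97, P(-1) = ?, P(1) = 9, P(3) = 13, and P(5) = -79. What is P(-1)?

5

On equispaced nodes a degree-3 polynomial has vanishing fourth forward difference, so
  P(-3) - 4·P(-1) + 6·P(1) - 4·P(3) + P(5) = 0.
Substituting the known values and solving for P(-1):
  -4·P(-1) = -20
  P(-1) = 5.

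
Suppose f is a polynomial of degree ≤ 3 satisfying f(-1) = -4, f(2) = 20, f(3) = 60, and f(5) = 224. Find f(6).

Write f(x) = ax^3 + bx^2 + cx + d. Substituting each data point gives a linear system:
  -a + b - c + d = -4
  8a + 4b + 2c + d = 20
  27a + 9b + 3c + d = 60
  125a + 25b + 5c + d = 224
Solving the system yields a = 1, b = 4, c = 1, d = -6.
So f(x) = x^3 + 4x^2 + x - 6.
Then f(6) = 360.

360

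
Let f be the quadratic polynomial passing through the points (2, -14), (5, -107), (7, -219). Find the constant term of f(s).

-2

Write f(s) = as^2 + bs + c. Substituting each data point gives a linear system:
  4a + 2b + c = -14
  25a + 5b + c = -107
  49a + 7b + c = -219
Solving the system yields a = -5, b = 4, c = -2.
So f(s) = -5s^2 + 4s - 2.
The constant term is -2.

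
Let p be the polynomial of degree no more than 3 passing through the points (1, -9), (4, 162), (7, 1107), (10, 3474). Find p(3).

51

Write p(n) = an^3 + bn^2 + cn + d. Substituting each data point gives a linear system:
  a + b + c + d = -9
  64a + 16b + 4c + d = 162
  343a + 49b + 7c + d = 1107
  1000a + 100b + 10c + d = 3474
Solving the system yields a = 4, b = -5, c = -2, d = -6.
So p(n) = 4n^3 - 5n^2 - 2n - 6.
Then p(3) = 51.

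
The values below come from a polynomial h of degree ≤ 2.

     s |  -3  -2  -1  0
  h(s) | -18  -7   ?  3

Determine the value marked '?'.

0

On equispaced nodes a degree-2 polynomial has vanishing third forward difference, so
  - h(-3) + 3·h(-2) - 3·h(-1) + h(0) = 0.
Substituting the known values and solving for h(-1):
  -3·h(-1) = 0
  h(-1) = 0.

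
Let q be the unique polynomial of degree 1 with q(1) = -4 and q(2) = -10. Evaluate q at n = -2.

Using the Lagrange interpolation formula with nodes 1, 2:
  L_0(n) = (n - 2) / -1
  L_1(n) = (n - 1) / 1
Then q(n) = -4·L_0(n) - 10·L_1(n).
Expanding and collecting terms gives q(n) = -6n + 2.
Evaluating at n = -2: q(-2) = 14.

14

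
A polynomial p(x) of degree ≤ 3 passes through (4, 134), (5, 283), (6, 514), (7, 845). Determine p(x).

Write p(x) = ax^3 + bx^2 + cx + d. Substituting each data point gives a linear system:
  64a + 16b + 4c + d = 134
  125a + 25b + 5c + d = 283
  216a + 36b + 6c + d = 514
  343a + 49b + 7c + d = 845
Solving the system yields a = 3, b = -4, c = 2, d = -2.
So p(x) = 3x³ - 4x² + 2x - 2.
Check: p(5) = 283. ✓

p(x) = 3x^3 - 4x^2 + 2x - 2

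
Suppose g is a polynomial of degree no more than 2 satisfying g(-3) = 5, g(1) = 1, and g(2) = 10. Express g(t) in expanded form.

Write g(t) = at^2 + bt + c. Substituting each data point gives a linear system:
  9a - 3b + c = 5
  a + b + c = 1
  4a + 2b + c = 10
Solving the system yields a = 2, b = 3, c = -4.
So g(t) = 2t^2 + 3t - 4.
Check: g(-3) = 5. ✓

g(t) = 2t^2 + 3t - 4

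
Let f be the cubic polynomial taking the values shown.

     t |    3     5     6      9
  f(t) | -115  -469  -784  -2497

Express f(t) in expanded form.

Write f(t) = at^3 + bt^2 + ct + d. Substituting each data point gives a linear system:
  27a + 9b + 3c + d = -115
  125a + 25b + 5c + d = -469
  216a + 36b + 6c + d = -784
  729a + 81b + 9c + d = -2497
Solving the system yields a = -3, b = -4, c = 2, d = -4.
So f(t) = -3t^3 - 4t^2 + 2t - 4.
Check: f(9) = -2497. ✓

f(t) = -3t^3 - 4t^2 + 2t - 4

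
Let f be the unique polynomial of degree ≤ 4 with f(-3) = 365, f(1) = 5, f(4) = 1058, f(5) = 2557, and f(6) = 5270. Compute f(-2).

86

Write f(u) = au^4 + bu^3 + cu^2 + du + e. Substituting each data point gives a linear system:
  81a - 27b + 9c - 3d + e = 365
  a + b + c + d + e = 5
  256a + 64b + 16c + 4d + e = 1058
  625a + 125b + 25c + 5d + e = 2557
  1296a + 216b + 36c + 6d + e = 5270
Solving the system yields a = 4, b = 0, c = 3, d = -4, e = 2.
So f(u) = 4u^4 + 3u^2 - 4u + 2.
Then f(-2) = 86.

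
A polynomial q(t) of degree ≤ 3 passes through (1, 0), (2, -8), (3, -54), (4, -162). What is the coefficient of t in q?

Write q(t) = at^3 + bt^2 + ct + d. Substituting each data point gives a linear system:
  a + b + c + d = 0
  8a + 4b + 2c + d = -8
  27a + 9b + 3c + d = -54
  64a + 16b + 4c + d = -162
Solving the system yields a = -4, b = 5, c = 5, d = -6.
So q(t) = -4t^3 + 5t^2 + 5t - 6.
The coefficient of t is 5.

5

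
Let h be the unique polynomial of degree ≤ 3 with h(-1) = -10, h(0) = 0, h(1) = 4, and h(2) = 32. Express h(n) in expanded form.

Write h(n) = an^3 + bn^2 + cn + d. Substituting each data point gives a linear system:
  -a + b - c + d = -10
  d = 0
  a + b + c + d = 4
  8a + 4b + 2c + d = 32
Solving the system yields a = 5, b = -3, c = 2, d = 0.
So h(n) = 5n^3 - 3n^2 + 2n.
Check: h(-1) = -10. ✓

h(n) = 5n^3 - 3n^2 + 2n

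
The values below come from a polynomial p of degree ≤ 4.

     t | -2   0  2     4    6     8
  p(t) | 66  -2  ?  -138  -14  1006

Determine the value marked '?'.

-38

On equispaced nodes a degree-4 polynomial has vanishing fifth forward difference, so
  - p(-2) + 5·p(0) - 10·p(2) + 10·p(4) - 5·p(6) + p(8) = 0.
Substituting the known values and solving for p(2):
  -10·p(2) = 380
  p(2) = -38.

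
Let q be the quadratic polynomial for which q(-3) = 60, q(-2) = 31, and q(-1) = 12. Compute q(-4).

Forward differences of the values at u = -3, -2, -1:
  q  : 60  31  12
  Δ  : -29  -19
  Δ^2: 10
The second differences are constant, confirming degree 2.
Interpolating (Newton forward form) and evaluating at u = -4 gives q(-4) = 99.

99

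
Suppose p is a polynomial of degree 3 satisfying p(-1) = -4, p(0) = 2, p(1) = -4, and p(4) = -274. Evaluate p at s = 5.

-508

Using the Lagrange interpolation formula with nodes -1, 0, 1, 4:
  L_0(s) = s(s - 1)(s - 4) / -10
  L_1(s) = (s + 1)(s - 1)(s - 4) / 4
  L_2(s) = (s + 1)s(s - 4) / -6
  L_3(s) = (s + 1)s(s - 1) / 60
Then p(s) = -4·L_0(s) + 2·L_1(s) - 4·L_2(s) - 274·L_3(s).
Expanding and collecting terms gives p(s) = -3s^3 - 6s^2 + 3s + 2.
Evaluating at s = 5: p(5) = -508.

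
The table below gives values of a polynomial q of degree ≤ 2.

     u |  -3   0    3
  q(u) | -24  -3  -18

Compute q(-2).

Write q(u) = au^2 + bu + c. Substituting each data point gives a linear system:
  9a - 3b + c = -24
  c = -3
  9a + 3b + c = -18
Solving the system yields a = -2, b = 1, c = -3.
So q(u) = -2u² + u - 3.
Then q(-2) = -13.

-13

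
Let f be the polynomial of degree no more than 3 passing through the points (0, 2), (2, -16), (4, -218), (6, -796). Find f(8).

-1942

Using the Lagrange interpolation formula with nodes 0, 2, 4, 6:
  L_0(n) = (n - 2)(n - 4)(n - 6) / -48
  L_1(n) = n(n - 4)(n - 6) / 16
  L_2(n) = n(n - 2)(n - 6) / -16
  L_3(n) = n(n - 2)(n - 4) / 48
Then f(n) = 2·L_0(n) - 16·L_1(n) - 218·L_2(n) - 796·L_3(n).
Expanding and collecting terms gives f(n) = -4n³ + n² + 5n + 2.
Evaluating at n = 8: f(8) = -1942.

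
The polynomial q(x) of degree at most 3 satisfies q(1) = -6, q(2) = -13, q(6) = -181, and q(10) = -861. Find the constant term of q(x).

-1

Write q(x) = ax^3 + bx^2 + cx + d. Substituting each data point gives a linear system:
  a + b + c + d = -6
  8a + 4b + 2c + d = -13
  216a + 36b + 6c + d = -181
  1000a + 100b + 10c + d = -861
Solving the system yields a = -1, b = 2, c = -6, d = -1.
So q(x) = -x^3 + 2x^2 - 6x - 1.
The constant term is -1.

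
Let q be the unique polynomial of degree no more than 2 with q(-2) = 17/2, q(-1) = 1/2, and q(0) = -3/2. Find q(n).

Write q(n) = an^2 + bn + c. Substituting each data point gives a linear system:
  4a - 2b + c = 17/2
  a - b + c = 1/2
  c = -3/2
Solving the system yields a = 3, b = 1, c = -3/2.
So q(n) = 3n² + n - 3/2.
Check: q(-1) = 1/2. ✓

q(n) = 3n^2 + n - 3/2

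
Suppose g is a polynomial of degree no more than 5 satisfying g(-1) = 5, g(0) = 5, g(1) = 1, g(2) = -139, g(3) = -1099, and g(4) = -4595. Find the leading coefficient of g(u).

-4

Write g(u) = au^5 + bu^4 + cu^3 + du^2 + eu + k. Substituting each data point gives a linear system:
  -a + b - c + d - e + k = 5
  k = 5
  a + b + c + d + e + k = 1
  32a + 16b + 8c + 4d + 2e + k = -139
  243a + 81b + 27c + 9d + 3e + k = -1099
  1024a + 256b + 64c + 16d + 4e + k = -4595
Solving the system yields a = -4, b = -3, c = 4, d = 1, e = -2, k = 5.
So g(u) = -4u⁵ - 3u⁴ + 4u³ + u² - 2u + 5.
The leading coefficient is -4.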